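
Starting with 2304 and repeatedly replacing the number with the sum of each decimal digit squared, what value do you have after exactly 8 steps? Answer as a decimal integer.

16

2304 → 2² + 3² + 0² + 4² = 29
29 → 2² + 9² = 85
85 → 8² + 5² = 89
89 → 8² + 9² = 145
145 → 1² + 4² + 5² = 42
42 → 4² + 2² = 20
20 → 2² + 0² = 4
4 → 4² = 16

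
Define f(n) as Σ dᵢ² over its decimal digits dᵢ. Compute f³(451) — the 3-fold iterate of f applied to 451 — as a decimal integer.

451 → 4² + 5² + 1² = 16 + 25 + 1 = 42
42 → 4² + 2² = 16 + 4 = 20
20 → 2² + 0² = 4 + 0 = 4

4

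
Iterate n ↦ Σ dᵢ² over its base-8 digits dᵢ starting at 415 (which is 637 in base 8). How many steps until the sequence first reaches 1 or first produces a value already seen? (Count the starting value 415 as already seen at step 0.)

415 = (6,3,7)_8 → 6² + 3² + 7² = 94
94 = (1,3,6)_8 → 1² + 3² + 6² = 46
46 = (5,6)_8 → 5² + 6² = 61
61 = (7,5)_8 → 7² + 5² = 74
74 = (1,1,2)_8 → 1² + 1² + 2² = 6
6 = (6)_8 → 6² = 36
36 = (4,4)_8 → 4² + 4² = 32
32 = (4,0)_8 → 4² + 0² = 16
16 = (2,0)_8 → 2² + 0² = 4
4 = (4)_8 → 4² = 16  — 16 repeats.
That took 10 steps.

10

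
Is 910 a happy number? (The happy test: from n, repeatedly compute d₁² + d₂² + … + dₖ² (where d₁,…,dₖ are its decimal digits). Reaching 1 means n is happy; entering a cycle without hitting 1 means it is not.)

happy

910 → 9² + 1² + 0² = 82
82 → 8² + 2² = 68
68 → 6² + 8² = 100
100 → 1² + 0² + 0² = 1  — reached 1.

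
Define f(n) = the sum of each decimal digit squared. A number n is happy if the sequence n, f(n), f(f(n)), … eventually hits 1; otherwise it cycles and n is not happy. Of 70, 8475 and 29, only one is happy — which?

70

70: 70 → 49 → 97 → 130 → 10 → 1  — reaches 1 (happy)
8475: 8475 → 154 → 42 → 20 → 4 → 16 → 37 → 58 → 89 → 145 → 42  — repeats 42 (not happy)
29: 29 → 85 → 89 → 145 → 42 → 20 → 4 → 16 → 37 → 58 → 89  — repeats 89 (not happy)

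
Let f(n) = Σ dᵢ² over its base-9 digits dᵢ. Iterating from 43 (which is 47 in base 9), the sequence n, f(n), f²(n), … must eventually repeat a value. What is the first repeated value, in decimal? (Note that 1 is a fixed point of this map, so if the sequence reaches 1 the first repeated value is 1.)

43 = (4,7)_9 → 4² + 7² = 65
65 = (7,2)_9 → 7² + 2² = 53
53 = (5,8)_9 → 5² + 8² = 89
89 = (1,0,8)_9 → 1² + 0² + 8² = 65  — 65 already appeared earlier.

65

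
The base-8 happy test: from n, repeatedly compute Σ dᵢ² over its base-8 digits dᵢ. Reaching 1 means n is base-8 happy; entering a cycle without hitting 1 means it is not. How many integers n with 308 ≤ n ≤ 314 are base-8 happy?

308: 308 → 68 → 17 → 5 → 25 → 10 → 5  — not base-8 happy
309: 309 → 77 → 27 → 18 → 8 → 1  — base-8 happy
310: 310 → 88 → 10 → 5 → 25 → 10  — not base-8 happy
311: 311 → 101 → 42 → 29 → 34 → 20 → 20  — not base-8 happy
312: 312 → 65 → 2 → 4 → 16 → 4  — not base-8 happy
313: 313 → 66 → 5 → 25 → 10 → 5  — not base-8 happy
314: 314 → 69 → 26 → 13 → 26  — not base-8 happy
base-8 happy: 309

1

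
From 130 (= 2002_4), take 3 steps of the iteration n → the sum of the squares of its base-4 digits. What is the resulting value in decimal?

1

130 = (2,0,0,2)_4 → 2² + 0² + 0² + 2² = 8
8 = (2,0)_4 → 2² + 0² = 4
4 = (1,0)_4 → 1² + 0² = 1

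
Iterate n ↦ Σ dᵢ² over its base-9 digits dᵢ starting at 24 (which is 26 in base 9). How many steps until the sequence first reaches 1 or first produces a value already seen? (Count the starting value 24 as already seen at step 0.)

8

24 = (2,6)_9 → 40
40 = (4,4)_9 → 32
32 = (3,5)_9 → 34
34 = (3,7)_9 → 58
58 = (6,4)_9 → 52
52 = (5,7)_9 → 74
74 = (8,2)_9 → 68
68 = (7,5)_9 → 74  — 74 repeats.
That took 8 steps.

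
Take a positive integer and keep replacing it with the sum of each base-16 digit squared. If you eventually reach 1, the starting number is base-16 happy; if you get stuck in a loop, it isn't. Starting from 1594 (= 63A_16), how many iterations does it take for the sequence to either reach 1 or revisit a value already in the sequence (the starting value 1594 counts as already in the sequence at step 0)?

13

1594 = (6,3,10)_16 → 6² + 3² + 10² = 145
145 = (9,1)_16 → 9² + 1² = 82
82 = (5,2)_16 → 5² + 2² = 29
29 = (1,13)_16 → 1² + 13² = 170
170 = (10,10)_16 → 10² + 10² = 200
200 = (12,8)_16 → 12² + 8² = 208
208 = (13,0)_16 → 13² + 0² = 169
169 = (10,9)_16 → 10² + 9² = 181
181 = (11,5)_16 → 11² + 5² = 146
146 = (9,2)_16 → 9² + 2² = 85
85 = (5,5)_16 → 5² + 5² = 50
50 = (3,2)_16 → 3² + 2² = 13
13 = (13)_16 → 13² = 169  — 169 repeats.
That took 13 steps.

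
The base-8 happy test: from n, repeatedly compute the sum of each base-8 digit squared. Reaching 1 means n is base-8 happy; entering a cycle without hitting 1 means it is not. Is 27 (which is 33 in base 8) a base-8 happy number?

base-8 happy

27 = (3,3)_8 → 3² + 3² = 18
18 = (2,2)_8 → 2² + 2² = 8
8 = (1,0)_8 → 1² + 0² = 1  — reached 1.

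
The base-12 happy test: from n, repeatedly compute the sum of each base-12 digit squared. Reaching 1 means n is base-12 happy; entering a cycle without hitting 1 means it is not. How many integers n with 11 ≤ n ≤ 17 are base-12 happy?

1

11: 11 → 121 → 101 → 89 → 74 → 40 → 25 → 5 → 25  — not base-12 happy
12: 12 → 1  — base-12 happy
13: 13 → 2 → 4 → 16 → 17 → 26 → 8 → 64 → 41 → 34 → 104 → 128 → 164 → 66 → 61 → 26  — not base-12 happy
14: 14 → 5 → 25 → 5  — not base-12 happy
15: 15 → 10 → 100 → 80 → 100  — not base-12 happy
16: 16 → 17 → 26 → 8 → 64 → 41 → 34 → 104 → 128 → 164 → 66 → 61 → 26  — not base-12 happy
17: 17 → 26 → 8 → 64 → 41 → 34 → 104 → 128 → 164 → 66 → 61 → 26  — not base-12 happy
base-12 happy: 12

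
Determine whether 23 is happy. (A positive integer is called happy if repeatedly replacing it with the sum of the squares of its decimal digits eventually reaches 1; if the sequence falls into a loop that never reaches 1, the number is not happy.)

happy

23 → 2² + 3² = 13
13 → 1² + 3² = 10
10 → 1² + 0² = 1  — reached 1.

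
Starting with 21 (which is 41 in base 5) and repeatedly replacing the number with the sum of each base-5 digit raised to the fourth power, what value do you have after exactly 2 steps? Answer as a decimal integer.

33

21 = (4,1)_5 → 4⁴ + 1⁴ = 256 + 1 = 257
257 = (2,0,1,2)_5 → 2⁴ + 0⁴ + 1⁴ + 2⁴ = 16 + 0 + 1 + 16 = 33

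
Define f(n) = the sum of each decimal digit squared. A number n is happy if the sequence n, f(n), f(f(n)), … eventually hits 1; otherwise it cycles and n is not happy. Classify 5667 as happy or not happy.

5667 → 5² + 6² + 6² + 7² = 25 + 36 + 36 + 49 = 146
146 → 1² + 4² + 6² = 1 + 16 + 36 = 53
53 → 5² + 3² = 25 + 9 = 34
34 → 3² + 4² = 9 + 16 = 25
25 → 2² + 5² = 4 + 25 = 29
29 → 2² + 9² = 4 + 81 = 85
85 → 8² + 5² = 64 + 25 = 89
89 → 8² + 9² = 64 + 81 = 145
145 → 1² + 4² + 5² = 1 + 16 + 25 = 42
42 → 4² + 2² = 16 + 4 = 20
20 → 2² + 0² = 4 + 0 = 4
4 → 4² = 16
16 → 1² + 6² = 1 + 36 = 37
37 → 3² + 7² = 9 + 49 = 58
58 → 5² + 8² = 25 + 64 = 89  — 89 already seen; the sequence cycles without reaching 1.

not happy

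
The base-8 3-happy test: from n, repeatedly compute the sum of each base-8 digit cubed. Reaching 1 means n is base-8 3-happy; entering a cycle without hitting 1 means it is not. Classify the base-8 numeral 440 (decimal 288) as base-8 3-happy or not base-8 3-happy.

base-8 3-happy

288 = (4,4,0)_8 → 4³ + 4³ + 0³ = 128
128 = (2,0,0)_8 → 2³ + 0³ + 0³ = 8
8 = (1,0)_8 → 1³ + 0³ = 1  — reached 1.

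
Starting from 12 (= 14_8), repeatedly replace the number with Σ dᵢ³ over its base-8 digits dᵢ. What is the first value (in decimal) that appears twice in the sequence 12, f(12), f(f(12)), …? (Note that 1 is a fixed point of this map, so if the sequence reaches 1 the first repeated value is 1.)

1

12 = (1,4)_8 → 1³ + 4³ = 1 + 64 = 65
65 = (1,0,1)_8 → 1³ + 0³ + 1³ = 1 + 0 + 1 = 2
2 = (2)_8 → 2³ = 8
8 = (1,0)_8 → 1³ + 0³ = 1 + 0 = 1  — reached the fixed point 1.
1 → 1, so 1 is the first repeated value.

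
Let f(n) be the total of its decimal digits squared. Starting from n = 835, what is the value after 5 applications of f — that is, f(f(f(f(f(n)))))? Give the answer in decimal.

835 → 8² + 3² + 5² = 98
98 → 9² + 8² = 145
145 → 1² + 4² + 5² = 42
42 → 4² + 2² = 20
20 → 2² + 0² = 4

4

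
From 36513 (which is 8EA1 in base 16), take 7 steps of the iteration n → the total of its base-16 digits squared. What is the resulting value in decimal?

36513 = (8,14,10,1)_16 → 8² + 14² + 10² + 1² = 361
361 = (1,6,9)_16 → 1² + 6² + 9² = 118
118 = (7,6)_16 → 7² + 6² = 85
85 = (5,5)_16 → 5² + 5² = 50
50 = (3,2)_16 → 3² + 2² = 13
13 = (13)_16 → 13² = 169
169 = (10,9)_16 → 10² + 9² = 181

181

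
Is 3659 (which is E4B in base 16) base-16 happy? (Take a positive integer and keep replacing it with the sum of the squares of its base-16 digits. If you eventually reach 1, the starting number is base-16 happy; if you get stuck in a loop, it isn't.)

3659 = (14,4,11)_16 → 14² + 4² + 11² = 196 + 16 + 121 = 333
333 = (1,4,13)_16 → 1² + 4² + 13² = 1 + 16 + 169 = 186
186 = (11,10)_16 → 11² + 10² = 121 + 100 = 221
221 = (13,13)_16 → 13² + 13² = 169 + 169 = 338
338 = (1,5,2)_16 → 1² + 5² + 2² = 1 + 25 + 4 = 30
30 = (1,14)_16 → 1² + 14² = 1 + 196 = 197
197 = (12,5)_16 → 12² + 5² = 144 + 25 = 169
169 = (10,9)_16 → 10² + 9² = 100 + 81 = 181
181 = (11,5)_16 → 11² + 5² = 121 + 25 = 146
146 = (9,2)_16 → 9² + 2² = 81 + 4 = 85
85 = (5,5)_16 → 5² + 5² = 25 + 25 = 50
50 = (3,2)_16 → 3² + 2² = 9 + 4 = 13
13 = (13)_16 → 13² = 169  — 169 already seen; the sequence cycles without reaching 1.

not base-16 happy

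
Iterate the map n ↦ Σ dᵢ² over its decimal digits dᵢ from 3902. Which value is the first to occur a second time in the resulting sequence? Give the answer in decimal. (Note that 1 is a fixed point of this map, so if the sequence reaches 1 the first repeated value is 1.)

3902 → 3² + 9² + 0² + 2² = 9 + 81 + 0 + 4 = 94
94 → 9² + 4² = 81 + 16 = 97
97 → 9² + 7² = 81 + 49 = 130
130 → 1² + 3² + 0² = 1 + 9 + 0 = 10
10 → 1² + 0² = 1 + 0 = 1  — reached the fixed point 1.
1 → 1, so 1 is the first repeated value.

1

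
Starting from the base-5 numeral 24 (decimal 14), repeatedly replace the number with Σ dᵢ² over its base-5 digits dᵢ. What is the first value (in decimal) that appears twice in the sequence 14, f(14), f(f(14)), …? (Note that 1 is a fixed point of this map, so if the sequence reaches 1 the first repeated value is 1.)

16

14 = (2,4)_5 → 20
20 = (4,0)_5 → 16
16 = (3,1)_5 → 10
10 = (2,0)_5 → 4
4 = (4)_5 → 16  — 16 already appeared earlier.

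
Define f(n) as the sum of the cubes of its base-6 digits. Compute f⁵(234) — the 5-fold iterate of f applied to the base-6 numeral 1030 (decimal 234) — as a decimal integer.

234 = (1,0,3,0)_6 → 1³ + 0³ + 3³ + 0³ = 1 + 0 + 27 + 0 = 28
28 = (4,4)_6 → 4³ + 4³ = 64 + 64 = 128
128 = (3,3,2)_6 → 3³ + 3³ + 2³ = 27 + 27 + 8 = 62
62 = (1,4,2)_6 → 1³ + 4³ + 2³ = 1 + 64 + 8 = 73
73 = (2,0,1)_6 → 2³ + 0³ + 1³ = 8 + 0 + 1 = 9

9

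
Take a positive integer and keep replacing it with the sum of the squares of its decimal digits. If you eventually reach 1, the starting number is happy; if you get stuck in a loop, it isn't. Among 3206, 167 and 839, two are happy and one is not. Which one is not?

3206: 3206 → 49 → 97 → 130 → 10 → 1  — reaches 1 (happy)
167: 167 → 86 → 100 → 1  — reaches 1 (happy)
839: 839 → 154 → 42 → 20 → 4 → 16 → 37 → 58 → 89 → 145 → 42  — repeats 42 (not happy)

839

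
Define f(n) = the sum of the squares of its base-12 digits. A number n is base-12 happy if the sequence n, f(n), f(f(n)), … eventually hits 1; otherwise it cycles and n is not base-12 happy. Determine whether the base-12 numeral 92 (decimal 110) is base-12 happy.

not base-12 happy

110 = (9,2)_12 → 9² + 2² = 81 + 4 = 85
85 = (7,1)_12 → 7² + 1² = 49 + 1 = 50
50 = (4,2)_12 → 4² + 2² = 16 + 4 = 20
20 = (1,8)_12 → 1² + 8² = 1 + 64 = 65
65 = (5,5)_12 → 5² + 5² = 25 + 25 = 50  — 50 already seen; the sequence cycles without reaching 1.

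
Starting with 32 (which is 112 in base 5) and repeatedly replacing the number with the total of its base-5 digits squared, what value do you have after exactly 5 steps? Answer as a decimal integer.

10

32 = (1,1,2)_5 → 1² + 1² + 2² = 1 + 1 + 4 = 6
6 = (1,1)_5 → 1² + 1² = 1 + 1 = 2
2 = (2)_5 → 2² = 4
4 = (4)_5 → 4² = 16
16 = (3,1)_5 → 3² + 1² = 9 + 1 = 10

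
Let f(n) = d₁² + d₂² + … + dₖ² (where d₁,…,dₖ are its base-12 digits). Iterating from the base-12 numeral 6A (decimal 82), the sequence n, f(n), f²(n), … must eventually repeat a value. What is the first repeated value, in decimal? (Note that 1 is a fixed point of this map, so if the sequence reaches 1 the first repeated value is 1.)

82 = (6,10)_12 → 6² + 10² = 136
136 = (11,4)_12 → 11² + 4² = 137
137 = (11,5)_12 → 11² + 5² = 146
146 = (1,0,2)_12 → 1² + 0² + 2² = 5
5 = (5)_12 → 5² = 25
25 = (2,1)_12 → 2² + 1² = 5  — 5 already appeared earlier.

5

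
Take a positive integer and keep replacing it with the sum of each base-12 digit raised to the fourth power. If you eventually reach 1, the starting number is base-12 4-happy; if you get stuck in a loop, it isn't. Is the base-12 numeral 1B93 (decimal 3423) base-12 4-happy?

3423 = (1,11,9,3)_12 → 1⁴ + 11⁴ + 9⁴ + 3⁴ = 1 + 14641 + 6561 + 81 = 21284
21284 = (1,0,3,9,8)_12 → 1⁴ + 0⁴ + 3⁴ + 9⁴ + 8⁴ = 1 + 0 + 81 + 6561 + 4096 = 10739
10739 = (6,2,6,11)_12 → 6⁴ + 2⁴ + 6⁴ + 11⁴ = 1296 + 16 + 1296 + 14641 = 17249
17249 = (9,11,9,5)_12 → 9⁴ + 11⁴ + 9⁴ + 5⁴ = 6561 + 14641 + 6561 + 625 = 28388
28388 = (1,4,5,1,8)_12 → 1⁴ + 4⁴ + 5⁴ + 1⁴ + 8⁴ = 1 + 256 + 625 + 1 + 4096 = 4979
4979 = (2,10,6,11)_12 → 2⁴ + 10⁴ + 6⁴ + 11⁴ = 16 + 10000 + 1296 + 14641 = 25953
25953 = (1,3,0,2,9)_12 → 1⁴ + 3⁴ + 0⁴ + 2⁴ + 9⁴ = 1 + 81 + 0 + 16 + 6561 = 6659
6659 = (3,10,2,11)_12 → 3⁴ + 10⁴ + 2⁴ + 11⁴ = 81 + 10000 + 16 + 14641 = 24738
24738 = (1,2,3,9,6)_12 → 1⁴ + 2⁴ + 3⁴ + 9⁴ + 6⁴ = 1 + 16 + 81 + 6561 + 1296 = 7955
7955 = (4,7,2,11)_12 → 4⁴ + 7⁴ + 2⁴ + 11⁴ = 256 + 2401 + 16 + 14641 = 17314
17314 = (10,0,2,10)_12 → 10⁴ + 0⁴ + 2⁴ + 10⁴ = 10000 + 0 + 16 + 10000 = 20016
20016 = (11,7,0,0)_12 → 11⁴ + 7⁴ + 0⁴ + 0⁴ = 14641 + 2401 + 0 + 0 = 17042
17042 = (9,10,4,2)_12 → 9⁴ + 10⁴ + 4⁴ + 2⁴ = 6561 + 10000 + 256 + 16 = 16833
16833 = (9,8,10,9)_12 → 9⁴ + 8⁴ + 10⁴ + 9⁴ = 6561 + 4096 + 10000 + 6561 = 27218
27218 = (1,3,9,0,2)_12 → 1⁴ + 3⁴ + 9⁴ + 0⁴ + 2⁴ = 1 + 81 + 6561 + 0 + 16 = 6659  — 6659 already seen; the sequence cycles without reaching 1.

not base-12 4-happy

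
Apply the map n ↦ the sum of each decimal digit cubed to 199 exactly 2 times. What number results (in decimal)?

199 → 1³ + 9³ + 9³ = 1 + 729 + 729 = 1459
1459 → 1³ + 4³ + 5³ + 9³ = 1 + 64 + 125 + 729 = 919

919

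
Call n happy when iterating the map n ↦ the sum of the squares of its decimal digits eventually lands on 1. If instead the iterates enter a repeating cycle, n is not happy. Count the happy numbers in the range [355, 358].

355: 355 → 59 → 106 → 37 → 58 → 89 → 145 → 42 → 20 → 4 → 16 → 37  — not happy
356: 356 → 70 → 49 → 97 → 130 → 10 → 1  — happy
357: 357 → 83 → 73 → 58 → 89 → 145 → 42 → 20 → 4 → 16 → 37 → 58  — not happy
358: 358 → 98 → 145 → 42 → 20 → 4 → 16 → 37 → 58 → 89 → 145  — not happy
happy: 356

1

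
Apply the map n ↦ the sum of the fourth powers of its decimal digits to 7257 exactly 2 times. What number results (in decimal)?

1218

7257 → 7⁴ + 2⁴ + 5⁴ + 7⁴ = 5443
5443 → 5⁴ + 4⁴ + 4⁴ + 3⁴ = 1218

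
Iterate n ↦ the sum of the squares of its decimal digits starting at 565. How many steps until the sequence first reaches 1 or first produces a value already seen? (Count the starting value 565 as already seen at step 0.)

565 → 5² + 6² + 5² = 86
86 → 8² + 6² = 100
100 → 1² + 0² + 0² = 1  — reached 1.
That took 3 steps.

3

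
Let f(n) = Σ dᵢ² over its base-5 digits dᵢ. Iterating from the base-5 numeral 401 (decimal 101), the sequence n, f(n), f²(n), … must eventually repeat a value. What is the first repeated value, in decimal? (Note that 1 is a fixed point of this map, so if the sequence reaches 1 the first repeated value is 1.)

13

101 = (4,0,1)_5 → 4² + 0² + 1² = 17
17 = (3,2)_5 → 3² + 2² = 13
13 = (2,3)_5 → 2² + 3² = 13  — 13 already appeared earlier.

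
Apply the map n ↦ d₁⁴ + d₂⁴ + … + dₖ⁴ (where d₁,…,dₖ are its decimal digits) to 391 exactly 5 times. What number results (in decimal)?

391 → 3⁴ + 9⁴ + 1⁴ = 6643
6643 → 6⁴ + 6⁴ + 4⁴ + 3⁴ = 2929
2929 → 2⁴ + 9⁴ + 2⁴ + 9⁴ = 13154
13154 → 1⁴ + 3⁴ + 1⁴ + 5⁴ + 4⁴ = 964
964 → 9⁴ + 6⁴ + 4⁴ = 8113

8113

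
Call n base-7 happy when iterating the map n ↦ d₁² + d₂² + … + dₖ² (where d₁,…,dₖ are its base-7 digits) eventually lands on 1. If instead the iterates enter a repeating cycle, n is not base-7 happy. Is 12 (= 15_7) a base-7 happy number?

not base-7 happy

12 = (1,5)_7 → 1² + 5² = 26
26 = (3,5)_7 → 3² + 5² = 34
34 = (4,6)_7 → 4² + 6² = 52
52 = (1,0,3)_7 → 1² + 0² + 3² = 10
10 = (1,3)_7 → 1² + 3² = 10  — 10 already seen; the sequence cycles without reaching 1.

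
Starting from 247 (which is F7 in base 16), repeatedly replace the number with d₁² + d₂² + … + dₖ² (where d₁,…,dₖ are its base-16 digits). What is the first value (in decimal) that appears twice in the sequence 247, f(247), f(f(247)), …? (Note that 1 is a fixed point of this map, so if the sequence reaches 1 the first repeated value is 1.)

247 = (15,7)_16 → 15² + 7² = 225 + 49 = 274
274 = (1,1,2)_16 → 1² + 1² + 2² = 1 + 1 + 4 = 6
6 = (6)_16 → 6² = 36
36 = (2,4)_16 → 2² + 4² = 4 + 16 = 20
20 = (1,4)_16 → 1² + 4² = 1 + 16 = 17
17 = (1,1)_16 → 1² + 1² = 1 + 1 = 2
2 = (2)_16 → 2² = 4
4 = (4)_16 → 4² = 16
16 = (1,0)_16 → 1² + 0² = 1 + 0 = 1  — reached the fixed point 1.
1 → 1, so 1 is the first repeated value.

1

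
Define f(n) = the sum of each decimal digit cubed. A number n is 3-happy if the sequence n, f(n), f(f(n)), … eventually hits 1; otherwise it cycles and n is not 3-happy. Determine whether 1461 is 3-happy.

not 3-happy

1461 → 1³ + 4³ + 6³ + 1³ = 1 + 64 + 216 + 1 = 282
282 → 2³ + 8³ + 2³ = 8 + 512 + 8 = 528
528 → 5³ + 2³ + 8³ = 125 + 8 + 512 = 645
645 → 6³ + 4³ + 5³ = 216 + 64 + 125 = 405
405 → 4³ + 0³ + 5³ = 64 + 0 + 125 = 189
189 → 1³ + 8³ + 9³ = 1 + 512 + 729 = 1242
1242 → 1³ + 2³ + 4³ + 2³ = 1 + 8 + 64 + 8 = 81
81 → 8³ + 1³ = 512 + 1 = 513
513 → 5³ + 1³ + 3³ = 125 + 1 + 27 = 153
153 → 1³ + 5³ + 3³ = 1 + 125 + 27 = 153  — 153 already seen; the sequence cycles without reaching 1.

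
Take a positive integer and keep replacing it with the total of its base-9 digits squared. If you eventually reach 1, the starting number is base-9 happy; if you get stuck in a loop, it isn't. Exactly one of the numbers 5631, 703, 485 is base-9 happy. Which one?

703

5631: 5631 → 137 → 41 → 41  — repeats 41 (not base-9 happy)
703: 703 → 101 → 9 → 1  — reaches 1 (base-9 happy)
485: 485 → 153 → 65 → 53 → 89 → 65  — repeats 65 (not base-9 happy)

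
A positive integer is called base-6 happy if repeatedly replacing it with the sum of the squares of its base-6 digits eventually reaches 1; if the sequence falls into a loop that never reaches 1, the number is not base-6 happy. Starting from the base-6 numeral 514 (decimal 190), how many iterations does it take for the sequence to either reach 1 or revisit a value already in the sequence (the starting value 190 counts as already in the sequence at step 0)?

13

190 = (5,1,4)_6 → 42
42 = (1,1,0)_6 → 2
2 = (2)_6 → 4
4 = (4)_6 → 16
16 = (2,4)_6 → 20
20 = (3,2)_6 → 13
13 = (2,1)_6 → 5
5 = (5)_6 → 25
25 = (4,1)_6 → 17
17 = (2,5)_6 → 29
29 = (4,5)_6 → 41
41 = (1,0,5)_6 → 26
26 = (4,2)_6 → 20  — 20 repeats.
That took 13 steps.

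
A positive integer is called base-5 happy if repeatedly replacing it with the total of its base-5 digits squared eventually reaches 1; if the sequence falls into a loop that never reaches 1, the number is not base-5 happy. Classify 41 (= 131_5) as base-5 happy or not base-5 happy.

base-5 happy

41 = (1,3,1)_5 → 1² + 3² + 1² = 11
11 = (2,1)_5 → 2² + 1² = 5
5 = (1,0)_5 → 1² + 0² = 1  — reached 1.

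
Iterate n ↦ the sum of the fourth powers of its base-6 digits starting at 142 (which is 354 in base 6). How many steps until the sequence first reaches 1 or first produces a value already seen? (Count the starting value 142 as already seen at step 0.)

12

142 = (3,5,4)_6 → 962
962 = (4,2,4,2)_6 → 544
544 = (2,3,0,4)_6 → 353
353 = (1,3,4,5)_6 → 963
963 = (4,2,4,3)_6 → 609
609 = (2,4,5,3)_6 → 978
978 = (4,3,1,0)_6 → 338
338 = (1,3,2,2)_6 → 114
114 = (3,1,0)_6 → 82
82 = (2,1,4)_6 → 273
273 = (1,1,3,3)_6 → 164
164 = (4,3,2)_6 → 353  — 353 repeats.
That took 12 steps.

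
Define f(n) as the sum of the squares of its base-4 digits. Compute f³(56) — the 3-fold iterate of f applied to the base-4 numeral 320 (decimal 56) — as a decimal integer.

56 = (3,2,0)_4 → 13
13 = (3,1)_4 → 10
10 = (2,2)_4 → 8

8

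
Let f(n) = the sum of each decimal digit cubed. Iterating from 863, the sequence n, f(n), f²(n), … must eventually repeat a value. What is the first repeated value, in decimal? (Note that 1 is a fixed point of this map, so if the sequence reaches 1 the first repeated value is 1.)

371

863 → 755
755 → 593
593 → 881
881 → 1025
1025 → 134
134 → 92
92 → 737
737 → 713
713 → 371
371 → 371  — 371 already appeared earlier.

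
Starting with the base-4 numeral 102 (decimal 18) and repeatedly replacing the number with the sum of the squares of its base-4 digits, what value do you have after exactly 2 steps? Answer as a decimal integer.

18 = (1,0,2)_4 → 1² + 0² + 2² = 5
5 = (1,1)_4 → 1² + 1² = 2

2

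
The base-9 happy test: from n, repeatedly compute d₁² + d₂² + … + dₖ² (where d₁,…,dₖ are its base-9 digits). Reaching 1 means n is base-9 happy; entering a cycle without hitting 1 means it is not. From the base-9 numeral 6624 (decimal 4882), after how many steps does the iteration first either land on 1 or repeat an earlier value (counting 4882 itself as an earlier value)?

6

4882 = (6,6,2,4)_9 → 6² + 6² + 2² + 4² = 92
92 = (1,1,2)_9 → 1² + 1² + 2² = 6
6 = (6)_9 → 6² = 36
36 = (4,0)_9 → 4² + 0² = 16
16 = (1,7)_9 → 1² + 7² = 50
50 = (5,5)_9 → 5² + 5² = 50  — 50 repeats.
That took 6 steps.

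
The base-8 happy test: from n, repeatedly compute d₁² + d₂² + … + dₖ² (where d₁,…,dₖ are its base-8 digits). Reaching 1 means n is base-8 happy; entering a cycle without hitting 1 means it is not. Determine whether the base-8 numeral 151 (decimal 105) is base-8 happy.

105 = (1,5,1)_8 → 1² + 5² + 1² = 27
27 = (3,3)_8 → 3² + 3² = 18
18 = (2,2)_8 → 2² + 2² = 8
8 = (1,0)_8 → 1² + 0² = 1  — reached 1.

base-8 happy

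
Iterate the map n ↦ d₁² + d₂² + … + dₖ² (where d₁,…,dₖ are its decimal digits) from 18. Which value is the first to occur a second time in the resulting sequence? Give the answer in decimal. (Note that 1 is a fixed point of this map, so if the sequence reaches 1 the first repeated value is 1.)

18 → 1² + 8² = 1 + 64 = 65
65 → 6² + 5² = 36 + 25 = 61
61 → 6² + 1² = 36 + 1 = 37
37 → 3² + 7² = 9 + 49 = 58
58 → 5² + 8² = 25 + 64 = 89
89 → 8² + 9² = 64 + 81 = 145
145 → 1² + 4² + 5² = 1 + 16 + 25 = 42
42 → 4² + 2² = 16 + 4 = 20
20 → 2² + 0² = 4 + 0 = 4
4 → 4² = 16
16 → 1² + 6² = 1 + 36 = 37  — 37 already appeared earlier.

37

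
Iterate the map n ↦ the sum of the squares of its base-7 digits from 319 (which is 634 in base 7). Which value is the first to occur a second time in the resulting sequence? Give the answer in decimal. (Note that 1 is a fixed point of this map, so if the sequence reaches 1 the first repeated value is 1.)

45

319 = (6,3,4)_7 → 61
61 = (1,1,5)_7 → 27
27 = (3,6)_7 → 45
45 = (6,3)_7 → 45  — 45 already appeared earlier.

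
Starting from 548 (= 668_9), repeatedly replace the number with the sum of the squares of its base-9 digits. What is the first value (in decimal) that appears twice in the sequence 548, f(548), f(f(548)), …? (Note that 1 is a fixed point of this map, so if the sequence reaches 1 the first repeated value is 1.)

50

548 = (6,6,8)_9 → 6² + 6² + 8² = 136
136 = (1,6,1)_9 → 1² + 6² + 1² = 38
38 = (4,2)_9 → 4² + 2² = 20
20 = (2,2)_9 → 2² + 2² = 8
8 = (8)_9 → 8² = 64
64 = (7,1)_9 → 7² + 1² = 50
50 = (5,5)_9 → 5² + 5² = 50  — 50 already appeared earlier.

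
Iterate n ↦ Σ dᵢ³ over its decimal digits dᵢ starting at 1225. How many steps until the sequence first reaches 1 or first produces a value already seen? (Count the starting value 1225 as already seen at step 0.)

4

1225 → 1³ + 2³ + 2³ + 5³ = 1 + 8 + 8 + 125 = 142
142 → 1³ + 4³ + 2³ = 1 + 64 + 8 = 73
73 → 7³ + 3³ = 343 + 27 = 370
370 → 3³ + 7³ + 0³ = 27 + 343 + 0 = 370  — 370 repeats.
That took 4 steps.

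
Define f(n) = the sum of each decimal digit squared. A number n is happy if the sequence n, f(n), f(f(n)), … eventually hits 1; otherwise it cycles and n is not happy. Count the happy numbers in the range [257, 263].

257: 257 → 78 → 113 → 11 → 2 → 4 → 16 → 37 → 58 → 89 → 145 → 42 → 20 → 4  — not happy
258: 258 → 93 → 90 → 81 → 65 → 61 → 37 → 58 → 89 → 145 → 42 → 20 → 4 → 16 → 37  — not happy
259: 259 → 110 → 2 → 4 → 16 → 37 → 58 → 89 → 145 → 42 → 20 → 4  — not happy
260: 260 → 40 → 16 → 37 → 58 → 89 → 145 → 42 → 20 → 4 → 16  — not happy
261: 261 → 41 → 17 → 50 → 25 → 29 → 85 → 89 → 145 → 42 → 20 → 4 → 16 → 37 → 58 → 89  — not happy
262: 262 → 44 → 32 → 13 → 10 → 1  — happy
263: 263 → 49 → 97 → 130 → 10 → 1  — happy
happy: 262, 263

2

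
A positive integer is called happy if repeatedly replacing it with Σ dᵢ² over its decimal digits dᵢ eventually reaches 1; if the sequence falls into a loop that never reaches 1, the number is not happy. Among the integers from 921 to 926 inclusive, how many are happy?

921: 921 → 86 → 100 → 1  — happy
922: 922 → 89 → 145 → 42 → 20 → 4 → 16 → 37 → 58 → 89  — not happy
923: 923 → 94 → 97 → 130 → 10 → 1  — happy
924: 924 → 101 → 2 → 4 → 16 → 37 → 58 → 89 → 145 → 42 → 20 → 4  — not happy
925: 925 → 110 → 2 → 4 → 16 → 37 → 58 → 89 → 145 → 42 → 20 → 4  — not happy
926: 926 → 121 → 6 → 36 → 45 → 41 → 17 → 50 → 25 → 29 → 85 → 89 → 145 → 42 → 20 → 4 → 16 → 37 → 58 → 89  — not happy
happy: 921, 923

2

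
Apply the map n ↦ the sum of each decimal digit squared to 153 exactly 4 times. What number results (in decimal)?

153 → 1² + 5² + 3² = 35
35 → 3² + 5² = 34
34 → 3² + 4² = 25
25 → 2² + 5² = 29

29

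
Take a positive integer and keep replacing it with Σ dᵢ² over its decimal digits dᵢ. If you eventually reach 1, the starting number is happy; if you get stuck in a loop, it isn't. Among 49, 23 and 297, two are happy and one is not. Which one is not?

49: 49 → 97 → 130 → 10 → 1  — reaches 1 (happy)
23: 23 → 13 → 10 → 1  — reaches 1 (happy)
297: 297 → 134 → 26 → 40 → 16 → 37 → 58 → 89 → 145 → 42 → 20 → 4 → 16  — repeats 16 (not happy)

297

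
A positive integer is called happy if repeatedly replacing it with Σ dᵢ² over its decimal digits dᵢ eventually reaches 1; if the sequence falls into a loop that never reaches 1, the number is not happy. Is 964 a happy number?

964 → 9² + 6² + 4² = 133
133 → 1² + 3² + 3² = 19
19 → 1² + 9² = 82
82 → 8² + 2² = 68
68 → 6² + 8² = 100
100 → 1² + 0² + 0² = 1  — reached 1.

happy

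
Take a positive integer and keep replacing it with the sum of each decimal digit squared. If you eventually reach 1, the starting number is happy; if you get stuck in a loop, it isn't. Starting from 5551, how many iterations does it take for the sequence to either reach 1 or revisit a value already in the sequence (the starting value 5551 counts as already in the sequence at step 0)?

5551 → 5² + 5² + 5² + 1² = 76
76 → 7² + 6² = 85
85 → 8² + 5² = 89
89 → 8² + 9² = 145
145 → 1² + 4² + 5² = 42
42 → 4² + 2² = 20
20 → 2² + 0² = 4
4 → 4² = 16
16 → 1² + 6² = 37
37 → 3² + 7² = 58
58 → 5² + 8² = 89  — 89 repeats.
That took 11 steps.

11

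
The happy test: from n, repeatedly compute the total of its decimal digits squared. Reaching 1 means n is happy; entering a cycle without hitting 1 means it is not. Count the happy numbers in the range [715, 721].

715: 715 → 75 → 74 → 65 → 61 → 37 → 58 → 89 → 145 → 42 → 20 → 4 → 16 → 37  (repeats 37)
716: 716 → 86 → 100 → 1  (reaches 1)
717: 717 → 99 → 162 → 41 → 17 → 50 → 25 → 29 → 85 → 89 → 145 → 42 → 20 → 4 → 16 → 37 → 58 → 89  (repeats 89)
718: 718 → 114 → 18 → 65 → 61 → 37 → 58 → 89 → 145 → 42 → 20 → 4 → 16 → 37  (repeats 37)
719: 719 → 131 → 11 → 2 → 4 → 16 → 37 → 58 → 89 → 145 → 42 → 20 → 4  (repeats 4)
720: 720 → 53 → 34 → 25 → 29 → 85 → 89 → 145 → 42 → 20 → 4 → 16 → 37 → 58 → 89  (repeats 89)
721: 721 → 54 → 41 → 17 → 50 → 25 → 29 → 85 → 89 → 145 → 42 → 20 → 4 → 16 → 37 → 58 → 89  (repeats 89)
happy: 716

1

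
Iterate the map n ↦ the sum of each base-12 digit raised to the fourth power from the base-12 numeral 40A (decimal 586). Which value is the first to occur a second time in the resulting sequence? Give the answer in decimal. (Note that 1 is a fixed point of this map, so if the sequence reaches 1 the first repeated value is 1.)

586 = (4,0,10)_12 → 4⁴ + 0⁴ + 10⁴ = 256 + 0 + 10000 = 10256
10256 = (5,11,2,8)_12 → 5⁴ + 11⁴ + 2⁴ + 8⁴ = 625 + 14641 + 16 + 4096 = 19378
19378 = (11,2,6,10)_12 → 11⁴ + 2⁴ + 6⁴ + 10⁴ = 14641 + 16 + 1296 + 10000 = 25953
25953 = (1,3,0,2,9)_12 → 1⁴ + 3⁴ + 0⁴ + 2⁴ + 9⁴ = 1 + 81 + 0 + 16 + 6561 = 6659
6659 = (3,10,2,11)_12 → 3⁴ + 10⁴ + 2⁴ + 11⁴ = 81 + 10000 + 16 + 14641 = 24738
24738 = (1,2,3,9,6)_12 → 1⁴ + 2⁴ + 3⁴ + 9⁴ + 6⁴ = 1 + 16 + 81 + 6561 + 1296 = 7955
7955 = (4,7,2,11)_12 → 4⁴ + 7⁴ + 2⁴ + 11⁴ = 256 + 2401 + 16 + 14641 = 17314
17314 = (10,0,2,10)_12 → 10⁴ + 0⁴ + 2⁴ + 10⁴ = 10000 + 0 + 16 + 10000 = 20016
20016 = (11,7,0,0)_12 → 11⁴ + 7⁴ + 0⁴ + 0⁴ = 14641 + 2401 + 0 + 0 = 17042
17042 = (9,10,4,2)_12 → 9⁴ + 10⁴ + 4⁴ + 2⁴ = 6561 + 10000 + 256 + 16 = 16833
16833 = (9,8,10,9)_12 → 9⁴ + 8⁴ + 10⁴ + 9⁴ = 6561 + 4096 + 10000 + 6561 = 27218
27218 = (1,3,9,0,2)_12 → 1⁴ + 3⁴ + 9⁴ + 0⁴ + 2⁴ = 1 + 81 + 6561 + 0 + 16 = 6659  — 6659 already appeared earlier.

6659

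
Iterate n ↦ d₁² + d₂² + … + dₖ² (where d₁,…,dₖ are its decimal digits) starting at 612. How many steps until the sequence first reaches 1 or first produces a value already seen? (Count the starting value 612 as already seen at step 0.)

15

612 → 6² + 1² + 2² = 36 + 1 + 4 = 41
41 → 4² + 1² = 16 + 1 = 17
17 → 1² + 7² = 1 + 49 = 50
50 → 5² + 0² = 25 + 0 = 25
25 → 2² + 5² = 4 + 25 = 29
29 → 2² + 9² = 4 + 81 = 85
85 → 8² + 5² = 64 + 25 = 89
89 → 8² + 9² = 64 + 81 = 145
145 → 1² + 4² + 5² = 1 + 16 + 25 = 42
42 → 4² + 2² = 16 + 4 = 20
20 → 2² + 0² = 4 + 0 = 4
4 → 4² = 16
16 → 1² + 6² = 1 + 36 = 37
37 → 3² + 7² = 9 + 49 = 58
58 → 5² + 8² = 25 + 64 = 89  — 89 repeats.
That took 15 steps.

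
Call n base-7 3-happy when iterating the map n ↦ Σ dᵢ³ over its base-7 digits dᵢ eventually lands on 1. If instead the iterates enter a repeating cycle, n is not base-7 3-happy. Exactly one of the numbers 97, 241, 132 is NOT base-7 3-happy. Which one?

97: 97 → 433 → 343 → 1  — reaches 1 (base-7 3-happy)
241: 241 → 307 → 433 → 343 → 1  — reaches 1 (base-7 3-happy)
132: 132 → 288 → 342 → 648 → 282 → 258 → 342  — repeats 342 (not base-7 3-happy)

132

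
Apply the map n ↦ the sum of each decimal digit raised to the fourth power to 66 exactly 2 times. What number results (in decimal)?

7218

66 → 2592
2592 → 7218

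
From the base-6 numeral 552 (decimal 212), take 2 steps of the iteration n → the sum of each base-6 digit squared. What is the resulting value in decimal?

212 = (5,5,2)_6 → 5² + 5² + 2² = 54
54 = (1,3,0)_6 → 1² + 3² + 0² = 10

10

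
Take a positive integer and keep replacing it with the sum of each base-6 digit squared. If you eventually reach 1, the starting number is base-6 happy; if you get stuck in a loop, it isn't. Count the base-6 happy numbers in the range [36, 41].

1

36: 36 → 1  — base-6 happy
37: 37 → 2 → 4 → 16 → 20 → 13 → 5 → 25 → 17 → 29 → 41 → 26 → 20  — not base-6 happy
38: 38 → 5 → 25 → 17 → 29 → 41 → 26 → 20 → 13 → 5  — not base-6 happy
39: 39 → 10 → 17 → 29 → 41 → 26 → 20 → 13 → 5 → 25 → 17  — not base-6 happy
40: 40 → 17 → 29 → 41 → 26 → 20 → 13 → 5 → 25 → 17  — not base-6 happy
41: 41 → 26 → 20 → 13 → 5 → 25 → 17 → 29 → 41  — not base-6 happy
base-6 happy: 36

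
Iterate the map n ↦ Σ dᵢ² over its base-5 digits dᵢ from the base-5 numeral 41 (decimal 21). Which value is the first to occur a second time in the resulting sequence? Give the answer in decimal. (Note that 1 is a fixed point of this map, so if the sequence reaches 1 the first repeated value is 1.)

13

21 = (4,1)_5 → 4² + 1² = 17
17 = (3,2)_5 → 3² + 2² = 13
13 = (2,3)_5 → 2² + 3² = 13  — 13 already appeared earlier.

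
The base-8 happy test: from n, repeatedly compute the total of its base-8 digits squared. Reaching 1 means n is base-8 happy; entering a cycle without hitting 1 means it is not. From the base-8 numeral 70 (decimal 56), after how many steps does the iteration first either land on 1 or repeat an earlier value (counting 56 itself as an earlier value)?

6

56 = (7,0)_8 → 7² + 0² = 49 + 0 = 49
49 = (6,1)_8 → 6² + 1² = 36 + 1 = 37
37 = (4,5)_8 → 4² + 5² = 16 + 25 = 41
41 = (5,1)_8 → 5² + 1² = 25 + 1 = 26
26 = (3,2)_8 → 3² + 2² = 9 + 4 = 13
13 = (1,5)_8 → 1² + 5² = 1 + 25 = 26  — 26 repeats.
That took 6 steps.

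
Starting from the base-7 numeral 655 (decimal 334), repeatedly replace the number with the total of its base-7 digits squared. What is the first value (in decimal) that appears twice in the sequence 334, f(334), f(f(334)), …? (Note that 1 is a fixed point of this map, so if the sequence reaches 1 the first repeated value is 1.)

334 = (6,5,5)_7 → 86
86 = (1,5,2)_7 → 30
30 = (4,2)_7 → 20
20 = (2,6)_7 → 40
40 = (5,5)_7 → 50
50 = (1,0,1)_7 → 2
2 = (2)_7 → 4
4 = (4)_7 → 16
16 = (2,2)_7 → 8
8 = (1,1)_7 → 2  — 2 already appeared earlier.

2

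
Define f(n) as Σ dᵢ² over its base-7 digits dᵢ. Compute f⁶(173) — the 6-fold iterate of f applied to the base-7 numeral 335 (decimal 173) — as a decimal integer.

173 = (3,3,5)_7 → 3² + 3² + 5² = 43
43 = (6,1)_7 → 6² + 1² = 37
37 = (5,2)_7 → 5² + 2² = 29
29 = (4,1)_7 → 4² + 1² = 17
17 = (2,3)_7 → 2² + 3² = 13
13 = (1,6)_7 → 1² + 6² = 37

37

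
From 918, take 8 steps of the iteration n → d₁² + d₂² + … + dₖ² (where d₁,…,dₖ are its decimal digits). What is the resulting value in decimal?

918 → 9² + 1² + 8² = 81 + 1 + 64 = 146
146 → 1² + 4² + 6² = 1 + 16 + 36 = 53
53 → 5² + 3² = 25 + 9 = 34
34 → 3² + 4² = 9 + 16 = 25
25 → 2² + 5² = 4 + 25 = 29
29 → 2² + 9² = 4 + 81 = 85
85 → 8² + 5² = 64 + 25 = 89
89 → 8² + 9² = 64 + 81 = 145

145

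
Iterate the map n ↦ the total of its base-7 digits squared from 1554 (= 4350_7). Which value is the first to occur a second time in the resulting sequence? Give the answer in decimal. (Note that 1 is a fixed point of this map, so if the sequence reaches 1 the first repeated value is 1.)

1554 = (4,3,5,0)_7 → 4² + 3² + 5² + 0² = 16 + 9 + 25 + 0 = 50
50 = (1,0,1)_7 → 1² + 0² + 1² = 1 + 0 + 1 = 2
2 = (2)_7 → 2² = 4
4 = (4)_7 → 4² = 16
16 = (2,2)_7 → 2² + 2² = 4 + 4 = 8
8 = (1,1)_7 → 1² + 1² = 1 + 1 = 2  — 2 already appeared earlier.

2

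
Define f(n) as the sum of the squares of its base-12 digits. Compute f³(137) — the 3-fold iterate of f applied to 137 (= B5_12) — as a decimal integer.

137 = (11,5)_12 → 11² + 5² = 146
146 = (1,0,2)_12 → 1² + 0² + 2² = 5
5 = (5)_12 → 5² = 25

25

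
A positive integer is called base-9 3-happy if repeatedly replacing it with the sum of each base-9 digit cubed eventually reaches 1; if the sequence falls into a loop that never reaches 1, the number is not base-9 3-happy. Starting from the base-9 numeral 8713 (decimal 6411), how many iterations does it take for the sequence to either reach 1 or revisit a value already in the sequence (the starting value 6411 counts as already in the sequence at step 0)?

9

6411 = (8,7,1,3)_9 → 8³ + 7³ + 1³ + 3³ = 883
883 = (1,1,8,1)_9 → 1³ + 1³ + 8³ + 1³ = 515
515 = (6,3,2)_9 → 6³ + 3³ + 2³ = 251
251 = (3,0,8)_9 → 3³ + 0³ + 8³ = 539
539 = (6,5,8)_9 → 6³ + 5³ + 8³ = 853
853 = (1,1,4,7)_9 → 1³ + 1³ + 4³ + 7³ = 409
409 = (5,0,4)_9 → 5³ + 0³ + 4³ = 189
189 = (2,3,0)_9 → 2³ + 3³ + 0³ = 35
35 = (3,8)_9 → 3³ + 8³ = 539  — 539 repeats.
That took 9 steps.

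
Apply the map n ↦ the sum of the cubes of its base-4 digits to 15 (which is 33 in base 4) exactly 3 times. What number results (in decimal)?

15 = (3,3)_4 → 3³ + 3³ = 27 + 27 = 54
54 = (3,1,2)_4 → 3³ + 1³ + 2³ = 27 + 1 + 8 = 36
36 = (2,1,0)_4 → 2³ + 1³ + 0³ = 8 + 1 + 0 = 9

9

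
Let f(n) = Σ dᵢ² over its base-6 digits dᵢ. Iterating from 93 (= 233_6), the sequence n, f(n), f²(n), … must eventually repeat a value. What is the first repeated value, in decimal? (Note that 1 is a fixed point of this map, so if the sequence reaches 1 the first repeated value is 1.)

93 = (2,3,3)_6 → 2² + 3² + 3² = 22
22 = (3,4)_6 → 3² + 4² = 25
25 = (4,1)_6 → 4² + 1² = 17
17 = (2,5)_6 → 2² + 5² = 29
29 = (4,5)_6 → 4² + 5² = 41
41 = (1,0,5)_6 → 1² + 0² + 5² = 26
26 = (4,2)_6 → 4² + 2² = 20
20 = (3,2)_6 → 3² + 2² = 13
13 = (2,1)_6 → 2² + 1² = 5
5 = (5)_6 → 5² = 25  — 25 already appeared earlier.

25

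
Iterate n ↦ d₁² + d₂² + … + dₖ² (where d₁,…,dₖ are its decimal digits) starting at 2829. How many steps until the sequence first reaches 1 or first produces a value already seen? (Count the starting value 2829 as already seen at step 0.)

2829 → 2² + 8² + 2² + 9² = 153
153 → 1² + 5² + 3² = 35
35 → 3² + 5² = 34
34 → 3² + 4² = 25
25 → 2² + 5² = 29
29 → 2² + 9² = 85
85 → 8² + 5² = 89
89 → 8² + 9² = 145
145 → 1² + 4² + 5² = 42
42 → 4² + 2² = 20
20 → 2² + 0² = 4
4 → 4² = 16
16 → 1² + 6² = 37
37 → 3² + 7² = 58
58 → 5² + 8² = 89  — 89 repeats.
That took 15 steps.

15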